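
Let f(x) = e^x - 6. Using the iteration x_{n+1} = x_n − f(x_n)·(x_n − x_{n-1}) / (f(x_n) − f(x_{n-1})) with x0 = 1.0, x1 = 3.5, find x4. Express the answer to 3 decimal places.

1.894

f(1.0) = -3.28172, f(3.5) = 27.11545
x2 = 3.50000 − 27.11545·(3.50000 − 1.00000) / (27.11545 − (-3.28172)) = 3.50000 − (67.78863)/(30.39717) = 1.26990
f(1.26990) = -2.43949
x3 = 1.26990 − (-2.43949)·(1.26990 − 3.50000) / (-2.43949 − 27.11545) = 1.26990 − (5.44030)/(-29.55494) = 1.45398
f(1.45398) = -1.71990
x4 = 1.45398 − (-1.71990)·(1.45398 − 1.26990) / (-1.71990 − (-2.43949)) = 1.45398 − (-0.31659)/(0.71960) = 1.89393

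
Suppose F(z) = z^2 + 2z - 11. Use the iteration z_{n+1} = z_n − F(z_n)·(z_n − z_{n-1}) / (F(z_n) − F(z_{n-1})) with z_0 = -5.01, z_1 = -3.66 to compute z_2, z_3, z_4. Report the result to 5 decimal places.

F(-5.01) = 4.0801000, F(-3.66) = -4.9244000
z_2 = -3.6600000 − (-4.9244000)·(-3.6600000 − (-5.0100000)) / (-4.9244000 − 4.0801000) = -3.6600000 − (-6.6479400)/(-9.0045000) = -4.3982909
F(-4.3982909) = -0.4516193
z_3 = -4.3982909 − (-0.4516193)·(-4.3982909 − (-3.6600000)) / (-0.4516193 − (-4.9244000)) = -4.3982909 − (0.3334264)/(4.4727807) = -4.4728365
F(-4.4728365) = 0.0605934
z_4 = -4.4728365 − 0.0605934·(-4.4728365 − (-4.3982909)) / (0.0605934 − (-0.4516193)) = -4.4728365 − (-0.0045170)/(0.5122127) = -4.4640180

-4.39829, -4.47284, -4.46402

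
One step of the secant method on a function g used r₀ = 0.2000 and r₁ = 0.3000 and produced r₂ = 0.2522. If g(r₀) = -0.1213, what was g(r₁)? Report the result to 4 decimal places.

0.1111

The secant line through (0.2000, -0.1213) and (0.3000, g(r₁)) crosses zero at r₂ = 0.2522.
So (0.2000, -0.1213), (0.3000, g(r₁)), (0.2522, 0) are collinear:
g(r₁) = -0.1213 · (0.3000 − 0.2522) / (0.2000 − 0.2522) = -0.1213 · (0.047800)/(-0.052200) = 0.111075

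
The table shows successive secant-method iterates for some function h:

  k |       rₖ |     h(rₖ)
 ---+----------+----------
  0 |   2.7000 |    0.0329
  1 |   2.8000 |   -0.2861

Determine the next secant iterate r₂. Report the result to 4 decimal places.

2.7103

r₂ = 2.8000 − (-0.2861)·(2.8000 − 2.7000) / (-0.2861 − 0.0329)
   = 2.8000 − (-0.028610)/(-0.319000) = 2.710313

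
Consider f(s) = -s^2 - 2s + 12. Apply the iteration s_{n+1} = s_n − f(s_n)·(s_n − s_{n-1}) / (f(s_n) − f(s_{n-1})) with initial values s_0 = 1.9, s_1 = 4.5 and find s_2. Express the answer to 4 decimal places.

2.4464

f(1.9) = 4.590000, f(4.5) = -17.250000
s_2 = 4.500000 − (-17.250000)·(4.500000 − 1.900000) / (-17.250000 − 4.590000) = 4.500000 − (-44.850000)/(-21.840000) = 2.446429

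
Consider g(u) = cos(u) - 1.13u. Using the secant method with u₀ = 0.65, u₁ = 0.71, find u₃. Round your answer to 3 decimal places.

g(0.65) = 0.06158, g(0.71) = -0.04394
u₂ = 0.71000 − (-0.04394)·(0.71000 − 0.65000) / (-0.04394 − 0.06158) = 0.71000 − (-0.00264)/(-0.10552) = 0.68502
g(0.68502) = 0.00034
u₃ = 0.68502 − 0.00034·(0.68502 − 0.71000) / (0.00034 − (-0.04394)) = 0.68502 − (-0.00001)/(0.04428) = 0.68521

0.685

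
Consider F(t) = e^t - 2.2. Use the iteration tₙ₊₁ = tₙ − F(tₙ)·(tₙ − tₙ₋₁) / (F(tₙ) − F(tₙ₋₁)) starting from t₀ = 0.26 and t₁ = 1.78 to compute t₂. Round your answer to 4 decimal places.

0.5563

F(0.26) = -0.903070, F(1.78) = 3.729856
t₂ = 1.780000 − 3.729856·(1.780000 − 0.260000) / (3.729856 − (-0.903070)) = 1.780000 − (5.669382)/(4.632926) = 0.556285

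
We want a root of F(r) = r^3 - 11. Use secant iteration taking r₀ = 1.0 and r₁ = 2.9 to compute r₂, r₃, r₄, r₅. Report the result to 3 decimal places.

F(1.0) = -10.00000, F(2.9) = 13.38900
r₂ = 2.90000 − 13.38900·(2.90000 − 1.00000) / (13.38900 − (-10.00000)) = 2.90000 − (25.43910)/(23.38900) = 1.81235
F(1.81235) = -5.04716
r₃ = 1.81235 − (-5.04716)·(1.81235 − 2.90000) / (-5.04716 − 13.38900) = 1.81235 − (5.48955)/(-18.43616) = 2.11011
F(2.11011) = -1.60463
r₄ = 2.11011 − (-1.60463)·(2.11011 − 1.81235) / (-1.60463 − (-5.04716)) = 2.11011 − (-0.47779)/(3.44253) = 2.24890
F(2.24890) = 0.37392
r₅ = 2.24890 − 0.37392·(2.24890 − 2.11011) / (0.37392 − (-1.60463)) = 2.24890 − (0.05190)/(1.97855) = 2.22267

1.812, 2.110, 2.249, 2.223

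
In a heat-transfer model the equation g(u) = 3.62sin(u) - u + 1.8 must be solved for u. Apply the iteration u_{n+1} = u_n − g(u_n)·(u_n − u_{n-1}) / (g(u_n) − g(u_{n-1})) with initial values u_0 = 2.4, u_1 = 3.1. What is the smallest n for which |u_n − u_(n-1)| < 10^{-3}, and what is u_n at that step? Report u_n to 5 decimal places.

g(2.4) = 1.8451767, g(3.1) = -1.1494780
u_2 = 3.1000000 − (-1.1494780)·(0.7000000)/(-2.9946547) = 2.8313097;  |Δ| = 0.2686903
g(2.8313097) = 0.0739779
u_3 = 2.8313097 − 0.0739779·(-0.2686903)/(1.2234559) = 2.8475564;  |Δ| = 0.0162467
g(2.8475564) = 0.0015831
u_4 = 2.8475564 − 0.0015831·(0.0162467)/(-0.0723947) = 2.8479117;  |Δ| = 0.0003553
|u_4 − u_3| = 0.0003553 < 10^{-3}

n = 4, u_n = 2.84791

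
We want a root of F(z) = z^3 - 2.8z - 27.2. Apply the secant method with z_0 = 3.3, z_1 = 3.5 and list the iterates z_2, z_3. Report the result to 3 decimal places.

3.316, 3.317

F(3.3) = -0.50300, F(3.5) = 5.87500
z_2 = 3.50000 − 5.87500·(3.50000 − 3.30000) / (5.87500 − (-0.50300)) = 3.50000 − (1.17500)/(6.37800) = 3.31577
F(3.31577) = -0.02939
z_3 = 3.31577 − (-0.02939)·(3.31577 − 3.50000) / (-0.02939 − 5.87500) = 3.31577 − (0.00542)/(-5.90439) = 3.31669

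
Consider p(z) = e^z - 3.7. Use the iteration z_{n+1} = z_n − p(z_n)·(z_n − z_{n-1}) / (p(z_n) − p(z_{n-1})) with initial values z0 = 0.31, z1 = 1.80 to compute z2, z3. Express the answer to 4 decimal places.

p(0.31) = -2.336575, p(1.80) = 2.349647
z2 = 1.800000 − 2.349647·(1.800000 − 0.310000) / (2.349647 − (-2.336575)) = 1.800000 − (3.500975)/(4.686222) = 1.052922
p(1.052922) = -0.833987
z3 = 1.052922 − (-0.833987)·(1.052922 − 1.800000) / (-0.833987 − 2.349647) = 1.052922 − (0.623054)/(-3.183635) = 1.248627

1.0529, 1.2486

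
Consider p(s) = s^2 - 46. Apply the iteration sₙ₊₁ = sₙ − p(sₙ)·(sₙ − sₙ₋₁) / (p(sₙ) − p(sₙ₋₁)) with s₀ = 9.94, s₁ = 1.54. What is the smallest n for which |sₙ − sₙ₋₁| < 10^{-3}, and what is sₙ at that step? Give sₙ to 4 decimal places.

p(9.94) = 52.803600, p(1.54) = -43.628400
s₂ = 1.540000 − (-43.628400)·(-8.400000)/(-96.432000) = 5.340383;  |Δ| = 3.800383
p(5.340383) = -17.480306
s₃ = 5.340383 − (-17.480306)·(3.800383)/(26.148094) = 7.880984;  |Δ| = 2.540601
p(7.880984) = 16.109908
s₄ = 7.880984 − 16.109908·(2.540601)/(33.590215) = 6.662509;  |Δ| = 1.218475
p(6.662509) = -1.610977
s₅ = 6.662509 − (-1.610977)·(-1.218475)/(-17.720885) = 6.773278;  |Δ| = 0.110770
p(6.773278) = -0.122700
s₆ = 6.773278 − (-0.122700)·(0.110770)/(1.488277) = 6.782411;  |Δ| = 0.009132
p(6.782411) = 0.001095
s₇ = 6.782411 − 0.001095·(0.009132)/(0.123795) = 6.782330;  |Δ| = 0.000081
|s₇ − s₆| = 0.000081 < 10^{-3}

n = 7, sₙ = 6.7823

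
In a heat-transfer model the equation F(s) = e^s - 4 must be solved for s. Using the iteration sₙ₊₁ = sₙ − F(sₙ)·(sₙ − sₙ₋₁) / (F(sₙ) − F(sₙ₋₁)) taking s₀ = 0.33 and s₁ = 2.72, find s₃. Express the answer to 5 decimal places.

F(0.33) = -2.6090319, F(2.72) = 11.1803222
s₂ = 2.7200000 − 11.1803222·(2.7200000 − 0.3300000) / (11.1803222 − (-2.6090319)) = 2.7200000 − (26.7209702)/(13.7893541) = 0.7822029
F(0.7822029) = -1.8137168
s₃ = 0.7822029 − (-1.8137168)·(0.7822029 − 2.7200000) / (-1.8137168 − 11.1803222) = 0.7822029 − (3.5146152)/(-12.9940391) = 1.0526820

1.05268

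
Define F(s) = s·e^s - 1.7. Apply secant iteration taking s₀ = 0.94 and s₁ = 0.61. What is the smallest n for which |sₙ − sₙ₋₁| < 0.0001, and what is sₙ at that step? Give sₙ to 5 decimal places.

n = 5, sₙ = 0.77960

F(0.94) = 0.7063825, F(0.61) = -0.5773368
s₂ = 0.6100000 − (-0.5773368)·(-0.3300000)/(-1.2837194) = 0.7584134;  |Δ| = 0.1484134
F(0.7584134) = -0.0808736
s₃ = 0.7584134 − (-0.0808736)·(0.1484134)/(0.4964632) = 0.7825899;  |Δ| = 0.0241765
F(0.7825899) = 0.0116252
s₄ = 0.7825899 − 0.0116252·(0.0241765)/(0.0924988) = 0.7795514;  |Δ| = 0.0030385
F(0.7795514) = -0.0001930
s₅ = 0.7795514 − (-0.0001930)·(-0.0030385)/(-0.0118183) = 0.7796010;  |Δ| = 0.0000496
|s₅ − s₄| = 0.0000496 < 0.0001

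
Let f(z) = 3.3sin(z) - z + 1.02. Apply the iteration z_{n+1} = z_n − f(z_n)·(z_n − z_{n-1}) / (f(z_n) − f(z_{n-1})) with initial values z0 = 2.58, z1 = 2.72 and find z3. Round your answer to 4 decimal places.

f(2.58) = 0.197365, f(2.72) = -0.349593
z2 = 2.720000 − (-0.349593)·(2.720000 − 2.580000) / (-0.349593 − 0.197365) = 2.720000 − (-0.048943)/(-0.546958) = 2.630518
f(2.630518) = 0.003562
z3 = 2.630518 − 0.003562·(2.630518 − 2.720000) / (0.003562 − (-0.349593)) = 2.630518 − (-0.000319)/(0.353155) = 2.631420

2.6314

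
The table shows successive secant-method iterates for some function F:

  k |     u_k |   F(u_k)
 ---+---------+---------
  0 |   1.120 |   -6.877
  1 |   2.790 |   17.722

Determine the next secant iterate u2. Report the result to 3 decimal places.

u2 = 2.790 − 17.722·(2.790 − 1.120) / (17.722 − (-6.877))
   = 2.790 − (29.59574)/(24.59900) = 1.58687

1.587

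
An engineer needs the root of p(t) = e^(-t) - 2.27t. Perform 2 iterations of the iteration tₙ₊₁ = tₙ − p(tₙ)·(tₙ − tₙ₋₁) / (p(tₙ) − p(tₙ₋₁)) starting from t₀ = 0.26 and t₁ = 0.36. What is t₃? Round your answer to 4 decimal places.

p(0.26) = 0.180852, p(0.36) = -0.119524
t₂ = 0.360000 − (-0.119524)·(0.360000 − 0.260000) / (-0.119524 − 0.180852) = 0.360000 − (-0.011952)/(-0.300375) = 0.320209
p(0.320209) = -0.000876
t₃ = 0.320209 − (-0.000876)·(0.320209 − 0.360000) / (-0.000876 − (-0.119524)) = 0.320209 − (0.000035)/(0.118648) = 0.319915

0.3199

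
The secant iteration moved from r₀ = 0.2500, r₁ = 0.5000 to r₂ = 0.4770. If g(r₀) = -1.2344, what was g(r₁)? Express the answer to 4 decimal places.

0.1251

The secant line through (0.2500, -1.2344) and (0.5000, g(r₁)) crosses zero at r₂ = 0.4770.
So (0.2500, -1.2344), (0.5000, g(r₁)), (0.4770, 0) are collinear:
g(r₁) = -1.2344 · (0.5000 − 0.4770) / (0.2500 − 0.4770) = -1.2344 · (0.023000)/(-0.227000) = 0.125071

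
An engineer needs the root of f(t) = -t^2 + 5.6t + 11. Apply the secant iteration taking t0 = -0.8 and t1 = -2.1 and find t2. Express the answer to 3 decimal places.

f(-0.8) = 5.88000, f(-2.1) = -5.17000
t2 = -2.10000 − (-5.17000)·(-2.10000 − (-0.80000)) / (-5.17000 − 5.88000) = -2.10000 − (6.72100)/(-11.05000) = -1.49176

-1.492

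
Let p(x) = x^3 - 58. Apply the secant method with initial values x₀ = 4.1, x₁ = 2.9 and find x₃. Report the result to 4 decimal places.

3.8906

p(4.1) = 10.921000, p(2.9) = -33.611000
x₂ = 2.900000 − (-33.611000)·(2.900000 − 4.100000) / (-33.611000 − 10.921000) = 2.900000 − (40.333200)/(-44.532000) = 3.805713
p(3.805713) = -2.880152
x₃ = 3.805713 − (-2.880152)·(3.805713 − 2.900000) / (-2.880152 − (-33.611000)) = 3.805713 − (-2.608590)/(30.730848) = 3.890598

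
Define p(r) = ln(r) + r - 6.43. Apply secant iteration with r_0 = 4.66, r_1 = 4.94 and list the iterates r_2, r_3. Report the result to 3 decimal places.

4.851, 4.851

p(4.66) = -0.23098, p(4.94) = 0.10737
r_2 = 4.94000 − 0.10737·(4.94000 − 4.66000) / (0.10737 − (-0.23098)) = 4.94000 − (0.03006)/(0.33835) = 4.85115
p(4.85115) = 0.00037
r_3 = 4.85115 − 0.00037·(4.85115 − 4.94000) / (0.00037 − 0.10737) = 4.85115 − (-0.00003)/(-0.10700) = 4.85085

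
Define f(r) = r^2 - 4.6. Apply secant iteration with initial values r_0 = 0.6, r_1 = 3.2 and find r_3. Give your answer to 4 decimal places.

f(0.6) = -4.240000, f(3.2) = 5.640000
r_2 = 3.200000 − 5.640000·(3.200000 − 0.600000) / (5.640000 − (-4.240000)) = 3.200000 − (14.664000)/(9.880000) = 1.715789
f(1.715789) = -1.656066
r_3 = 1.715789 − (-1.656066)·(1.715789 − 3.200000) / (-1.656066 − 5.640000) = 1.715789 − (2.457951)/(-7.296066) = 2.052677

2.0527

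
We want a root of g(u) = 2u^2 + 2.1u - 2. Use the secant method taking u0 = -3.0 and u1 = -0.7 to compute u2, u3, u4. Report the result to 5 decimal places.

-1.16981, -2.21864, -1.53751

g(-3.0) = 9.7000000, g(-0.7) = -2.4900000
u2 = -0.7000000 − (-2.4900000)·(-0.7000000 − (-3.0000000)) / (-2.4900000 − 9.7000000) = -0.7000000 − (-5.7270000)/(-12.1900000) = -1.1698113
g(-1.1698113) = -1.7196867
u3 = -1.1698113 − (-1.7196867)·(-1.1698113 − (-0.7000000)) / (-1.7196867 − (-2.4900000)) = -1.1698113 − (0.8079283)/(0.7703133) = -2.2186421
g(-2.2186421) = 3.1855972
u4 = -2.2186421 − 3.1855972·(-2.2186421 − (-1.1698113)) / (3.1855972 − (-1.7196867)) = -2.2186421 − (-3.3411525)/(4.9052840) = -1.5375088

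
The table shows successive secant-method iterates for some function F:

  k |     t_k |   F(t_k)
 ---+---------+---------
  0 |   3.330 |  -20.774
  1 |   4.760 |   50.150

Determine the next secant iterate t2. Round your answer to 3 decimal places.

t2 = 4.760 − 50.150·(4.760 − 3.330) / (50.150 − (-20.774))
   = 4.760 − (71.71450)/(70.92400) = 3.74885

3.749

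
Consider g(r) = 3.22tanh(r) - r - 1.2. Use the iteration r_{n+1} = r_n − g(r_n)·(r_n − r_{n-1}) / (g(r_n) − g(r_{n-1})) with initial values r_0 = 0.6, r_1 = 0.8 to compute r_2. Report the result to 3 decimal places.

g(0.6) = -0.07070, g(0.8) = 0.13820
r_2 = 0.80000 − 0.13820·(0.80000 − 0.60000) / (0.13820 − (-0.07070)) = 0.80000 − (0.02764)/(0.20890) = 0.66769

0.668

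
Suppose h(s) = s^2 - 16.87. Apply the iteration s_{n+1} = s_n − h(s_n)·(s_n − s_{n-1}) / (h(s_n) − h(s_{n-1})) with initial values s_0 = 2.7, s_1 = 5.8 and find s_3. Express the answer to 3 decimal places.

4.058

h(2.7) = -9.58000, h(5.8) = 16.77000
s_2 = 5.80000 − 16.77000·(5.80000 − 2.70000) / (16.77000 − (-9.58000)) = 5.80000 − (51.98700)/(26.35000) = 3.82706
h(3.82706) = -2.22362
s_3 = 3.82706 − (-2.22362)·(3.82706 − 5.80000) / (-2.22362 − 16.77000) = 3.82706 − (4.38707)/(-18.99362) = 4.05803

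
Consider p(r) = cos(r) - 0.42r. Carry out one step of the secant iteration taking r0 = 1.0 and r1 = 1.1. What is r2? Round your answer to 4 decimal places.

1.0935

p(1.0) = 0.120302, p(1.1) = -0.008404
r2 = 1.100000 − (-0.008404)·(1.100000 − 1.000000) / (-0.008404 − 0.120302) = 1.100000 − (-0.000840)/(-0.128706) = 1.093470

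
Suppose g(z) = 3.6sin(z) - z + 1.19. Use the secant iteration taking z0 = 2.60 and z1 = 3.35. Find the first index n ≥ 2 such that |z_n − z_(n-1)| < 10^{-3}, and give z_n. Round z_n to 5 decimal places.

g(2.60) = 0.4458049, g(3.35) = -2.9048471
z2 = 3.3500000 − (-2.9048471)·(0.7500000)/(-3.3506520) = 2.6997877;  |Δ| = 0.6502123
g(2.6997877) = 0.0294710
z3 = 2.6997877 − 0.0294710·(-0.6502123)/(2.9343181) = 2.7063181;  |Δ| = 0.0065304
g(2.7063181) = 0.0016556
z4 = 2.7063181 − 0.0016556·(0.0065304)/(-0.0278154) = 2.7067068;  |Δ| = 0.0003887
|z4 − z3| = 0.0003887 < 10^{-3}

n = 4, z_n = 2.70671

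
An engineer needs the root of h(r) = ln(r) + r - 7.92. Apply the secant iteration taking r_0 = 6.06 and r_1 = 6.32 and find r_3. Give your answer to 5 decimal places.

6.11006

h(6.06) = -0.0582902, h(6.32) = 0.2437192
r_2 = 6.3200000 − 0.2437192·(6.3200000 − 6.0600000) / (0.2437192 − (-0.0582902)) = 6.3200000 − (0.0633670)/(0.3020094) = 6.1101821
h(6.1101821) = 0.0001386
r_3 = 6.1101821 − 0.0001386·(6.1101821 − 6.3200000) / (0.0001386 − 0.2437192) = 6.1101821 − (-0.0000291)/(-0.2435806) = 6.1100626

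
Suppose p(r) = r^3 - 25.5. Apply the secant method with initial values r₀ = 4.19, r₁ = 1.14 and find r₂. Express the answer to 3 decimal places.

p(4.19) = 48.06006, p(1.14) = -24.01846
r₂ = 1.14000 − (-24.01846)·(1.14000 − 4.19000) / (-24.01846 − 48.06006) = 1.14000 − (73.25629)/(-72.07852) = 2.15634

2.156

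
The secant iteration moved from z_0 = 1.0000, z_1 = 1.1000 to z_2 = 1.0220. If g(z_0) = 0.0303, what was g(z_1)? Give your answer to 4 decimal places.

-0.1074

The secant line through (1.0000, 0.0303) and (1.1000, g(z_1)) crosses zero at z_2 = 1.0220.
So (1.0000, 0.0303), (1.1000, g(z_1)), (1.0220, 0) are collinear:
g(z_1) = 0.0303 · (1.1000 − 1.0220) / (1.0000 − 1.0220) = 0.0303 · (0.078000)/(-0.022000) = -0.107427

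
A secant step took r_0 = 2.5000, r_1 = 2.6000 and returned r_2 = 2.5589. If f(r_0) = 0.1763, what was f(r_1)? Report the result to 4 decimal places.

-0.1230

The secant line through (2.5000, 0.1763) and (2.6000, f(r_1)) crosses zero at r_2 = 2.5589.
So (2.5000, 0.1763), (2.6000, f(r_1)), (2.5589, 0) are collinear:
f(r_1) = 0.1763 · (2.6000 − 2.5589) / (2.5000 − 2.5589) = 0.1763 · (0.041100)/(-0.058900) = -0.123021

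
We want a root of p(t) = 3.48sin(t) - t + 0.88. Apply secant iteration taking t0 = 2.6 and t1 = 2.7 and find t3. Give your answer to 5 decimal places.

2.61849

p(2.6) = 0.0739448, p(2.7) = -0.3327180
t2 = 2.7000000 − (-0.3327180)·(2.7000000 − 2.6000000) / (-0.3327180 − 0.0739448) = 2.7000000 − (-0.0332718)/(-0.4066628) = 2.6181833
p(2.6181833) = 0.0012457
t3 = 2.6181833 − 0.0012457·(2.6181833 − 2.7000000) / (0.0012457 − (-0.3327180)) = 2.6181833 − (-0.0001019)/(0.3339638) = 2.6184885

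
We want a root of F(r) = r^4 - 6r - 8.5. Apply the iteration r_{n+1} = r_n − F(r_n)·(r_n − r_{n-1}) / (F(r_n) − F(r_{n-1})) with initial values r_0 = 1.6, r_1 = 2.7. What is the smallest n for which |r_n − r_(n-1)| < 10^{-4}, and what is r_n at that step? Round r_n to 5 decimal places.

n = 7, r_n = 2.15096

F(1.6) = -11.5464000, F(2.7) = 28.4441000
r_2 = 2.7000000 − 28.4441000·(1.1000000)/(39.9905000) = 1.9176014;  |Δ| = 0.7823986
F(1.9176014) = -6.4838437
r_3 = 1.9176014 − (-6.4838437)·(-0.7823986)/(-34.9279437) = 2.0628419;  |Δ| = 0.1452404
F(2.0628419) = -2.7693319
r_4 = 2.0628419 − (-2.7693319)·(0.1452404)/(3.7145118) = 2.1711250;  |Δ| = 0.1082831
F(2.1711250) = 0.6930078
r_5 = 2.1711250 − 0.6930078·(0.1082831)/(3.4623397) = 2.1494515;  |Δ| = 0.0216735
F(2.1494515) = -0.0509992
r_6 = 2.1494515 − (-0.0509992)·(-0.0216735)/(-0.7440070) = 2.1509371;  |Δ| = 0.0014856
F(2.1509371) = -0.0008374
r_7 = 2.1509371 − (-0.0008374)·(0.0014856)/(0.0501618) = 2.1509619;  |Δ| = 0.0000248
|r_7 − r_6| = 0.0000248 < 10^{-4}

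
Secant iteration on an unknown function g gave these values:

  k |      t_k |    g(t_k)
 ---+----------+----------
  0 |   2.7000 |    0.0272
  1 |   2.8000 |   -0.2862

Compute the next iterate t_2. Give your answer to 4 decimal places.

2.7087

t_2 = 2.8000 − (-0.2862)·(2.8000 − 2.7000) / (-0.2862 − 0.0272)
   = 2.8000 − (-0.028620)/(-0.313400) = 2.708679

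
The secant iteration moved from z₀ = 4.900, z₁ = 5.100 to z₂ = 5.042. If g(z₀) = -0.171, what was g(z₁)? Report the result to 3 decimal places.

The secant line through (4.900, -0.171) and (5.100, g(z₁)) crosses zero at z₂ = 5.042.
So (4.900, -0.171), (5.100, g(z₁)), (5.042, 0) are collinear:
g(z₁) = -0.171 · (5.100 − 5.042) / (4.900 − 5.042) = -0.171 · (0.05800)/(-0.14200) = 0.06985

0.070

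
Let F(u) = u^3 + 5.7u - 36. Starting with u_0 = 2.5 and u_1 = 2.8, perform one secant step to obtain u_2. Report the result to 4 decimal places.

2.7286

F(2.5) = -6.125000, F(2.8) = 1.912000
u_2 = 2.800000 − 1.912000·(2.800000 − 2.500000) / (1.912000 − (-6.125000)) = 2.800000 − (0.573600)/(8.037000) = 2.728630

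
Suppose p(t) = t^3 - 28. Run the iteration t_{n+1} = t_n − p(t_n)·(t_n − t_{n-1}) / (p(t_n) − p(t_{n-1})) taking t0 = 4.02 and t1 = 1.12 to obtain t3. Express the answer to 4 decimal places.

3.9758

p(4.02) = 36.964808, p(1.12) = -26.595072
t2 = 1.120000 − (-26.595072)·(1.120000 − 4.020000) / (-26.595072 − 36.964808) = 1.120000 − (77.125709)/(-63.559880) = 2.333434
p(2.333434) = -15.294655
t3 = 2.333434 − (-15.294655)·(2.333434 − 1.120000) / (-15.294655 − (-26.595072)) = 2.333434 − (-18.559052)/(11.300417) = 3.975767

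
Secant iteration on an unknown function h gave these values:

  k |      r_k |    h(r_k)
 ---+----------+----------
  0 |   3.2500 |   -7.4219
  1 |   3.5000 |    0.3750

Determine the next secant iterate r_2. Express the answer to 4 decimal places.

r_2 = 3.5000 − 0.3750·(3.5000 − 3.2500) / (0.3750 − (-7.4219))
   = 3.5000 − (0.093750)/(7.796900) = 3.487976

3.4880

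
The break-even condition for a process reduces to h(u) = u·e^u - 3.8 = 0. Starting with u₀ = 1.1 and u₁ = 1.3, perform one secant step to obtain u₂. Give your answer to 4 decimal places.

h(1.1) = -0.495417, h(1.3) = 0.970086
u₂ = 1.300000 − 0.970086·(1.300000 − 1.100000) / (0.970086 − (-0.495417)) = 1.300000 − (0.194017)/(1.465503) = 1.167611

1.1676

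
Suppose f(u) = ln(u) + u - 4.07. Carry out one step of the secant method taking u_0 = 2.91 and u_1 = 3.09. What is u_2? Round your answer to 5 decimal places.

2.97888

f(2.91) = -0.0918469, f(3.09) = 0.1481711
u_2 = 3.0900000 − 0.1481711·(3.0900000 − 2.9100000) / (0.1481711 − (-0.0918469)) = 3.0900000 − (0.0266708)/(0.2400180) = 2.9788800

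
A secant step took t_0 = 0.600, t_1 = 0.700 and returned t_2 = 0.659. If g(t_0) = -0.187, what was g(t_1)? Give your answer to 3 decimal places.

0.130

The secant line through (0.600, -0.187) and (0.700, g(t_1)) crosses zero at t_2 = 0.659.
So (0.600, -0.187), (0.700, g(t_1)), (0.659, 0) are collinear:
g(t_1) = -0.187 · (0.700 − 0.659) / (0.600 − 0.659) = -0.187 · (0.04100)/(-0.05900) = 0.12995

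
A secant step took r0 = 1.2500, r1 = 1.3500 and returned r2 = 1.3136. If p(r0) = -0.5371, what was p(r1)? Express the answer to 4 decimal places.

0.3074

The secant line through (1.2500, -0.5371) and (1.3500, p(r1)) crosses zero at r2 = 1.3136.
So (1.2500, -0.5371), (1.3500, p(r1)), (1.3136, 0) are collinear:
p(r1) = -0.5371 · (1.3500 − 1.3136) / (1.2500 − 1.3136) = -0.5371 · (0.036400)/(-0.063600) = 0.307397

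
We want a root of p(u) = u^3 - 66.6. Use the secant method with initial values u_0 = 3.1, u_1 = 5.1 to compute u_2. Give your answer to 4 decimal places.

p(3.1) = -36.809000, p(5.1) = 66.051000
u_2 = 5.100000 − 66.051000·(5.100000 − 3.100000) / (66.051000 − (-36.809000)) = 5.100000 − (132.102000)/(102.860000) = 3.815711

3.8157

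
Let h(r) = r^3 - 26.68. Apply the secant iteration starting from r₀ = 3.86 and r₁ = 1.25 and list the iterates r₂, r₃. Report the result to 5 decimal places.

h(3.86) = 30.8324560, h(1.25) = -24.7268750
r₂ = 1.2500000 − (-24.7268750)·(1.2500000 − 3.8600000) / (-24.7268750 − 30.8324560) = 1.2500000 − (64.5371437)/(-55.5593310) = 2.4115896
h(2.4115896) = -12.6547622
r₃ = 2.4115896 − (-12.6547622)·(2.4115896 − 1.2500000) / (-12.6547622 − (-24.7268750)) = 2.4115896 − (-14.6996408)/(12.0721128) = 3.6292424

2.41159, 3.62924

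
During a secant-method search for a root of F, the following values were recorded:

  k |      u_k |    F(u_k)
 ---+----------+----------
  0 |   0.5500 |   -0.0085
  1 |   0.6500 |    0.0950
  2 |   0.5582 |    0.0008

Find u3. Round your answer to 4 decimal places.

0.5574

u3 = 0.5582 − 0.0008·(0.5582 − 0.6500) / (0.0008 − 0.0950)
   = 0.5582 − (-0.000073)/(-0.094200) = 0.557420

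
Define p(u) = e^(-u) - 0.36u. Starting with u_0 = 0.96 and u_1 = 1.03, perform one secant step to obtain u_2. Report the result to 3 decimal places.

1.011

p(0.96) = 0.03729, p(1.03) = -0.01379
u_2 = 1.03000 − (-0.01379)·(1.03000 − 0.96000) / (-0.01379 − 0.03729) = 1.03000 − (-0.00097)/(-0.05109) = 1.01110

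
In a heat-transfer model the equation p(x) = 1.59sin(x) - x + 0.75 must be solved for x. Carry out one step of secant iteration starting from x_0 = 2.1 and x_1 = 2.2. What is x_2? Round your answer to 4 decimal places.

2.1120

p(2.1) = 0.022503, p(2.2) = -0.164491
x_2 = 2.200000 − (-0.164491)·(2.200000 − 2.100000) / (-0.164491 − 0.022503) = 2.200000 − (-0.016449)/(-0.186994) = 2.112034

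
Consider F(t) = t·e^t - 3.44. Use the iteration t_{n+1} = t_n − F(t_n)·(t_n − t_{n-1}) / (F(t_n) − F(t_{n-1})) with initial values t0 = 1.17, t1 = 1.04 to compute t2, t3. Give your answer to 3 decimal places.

1.118, 1.121

F(1.17) = 0.32973, F(1.04) = -0.49761
t2 = 1.04000 − (-0.49761)·(1.04000 − 1.17000) / (-0.49761 − 0.32973) = 1.04000 − (0.06469)/(-0.82735) = 1.11819
F(1.11819) = -0.01911
t3 = 1.11819 − (-0.01911)·(1.11819 − 1.04000) / (-0.01911 − (-0.49761)) = 1.11819 − (-0.00149)/(0.47850) = 1.12131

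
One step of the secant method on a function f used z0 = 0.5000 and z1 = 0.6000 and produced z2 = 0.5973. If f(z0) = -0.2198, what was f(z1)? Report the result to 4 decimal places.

0.0061

The secant line through (0.5000, -0.2198) and (0.6000, f(z1)) crosses zero at z2 = 0.5973.
So (0.5000, -0.2198), (0.6000, f(z1)), (0.5973, 0) are collinear:
f(z1) = -0.2198 · (0.6000 − 0.5973) / (0.5000 − 0.5973) = -0.2198 · (0.002700)/(-0.097300) = 0.006099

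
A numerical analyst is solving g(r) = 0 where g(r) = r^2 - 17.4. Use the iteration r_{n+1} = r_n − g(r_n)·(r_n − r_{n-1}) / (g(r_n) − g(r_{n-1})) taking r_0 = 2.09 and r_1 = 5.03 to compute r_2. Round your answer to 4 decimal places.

3.9203

g(2.09) = -13.031900, g(5.03) = 7.900900
r_2 = 5.030000 − 7.900900·(5.030000 − 2.090000) / (7.900900 − (-13.031900)) = 5.030000 − (23.228646)/(20.932800) = 3.920323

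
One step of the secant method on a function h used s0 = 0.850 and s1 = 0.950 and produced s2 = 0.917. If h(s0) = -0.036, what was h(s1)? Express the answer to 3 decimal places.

The secant line through (0.850, -0.036) and (0.950, h(s1)) crosses zero at s2 = 0.917.
So (0.850, -0.036), (0.950, h(s1)), (0.917, 0) are collinear:
h(s1) = -0.036 · (0.950 − 0.917) / (0.850 − 0.917) = -0.036 · (0.03300)/(-0.06700) = 0.01773

0.018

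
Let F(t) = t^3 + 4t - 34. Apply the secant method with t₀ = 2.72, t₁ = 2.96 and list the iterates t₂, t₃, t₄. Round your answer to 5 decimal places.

2.82621, 2.83036, 2.83053

F(2.72) = -2.9963520, F(2.96) = 3.7743360
t₂ = 2.9600000 − 3.7743360·(2.9600000 − 2.7200000) / (3.7743360 − (-2.9963520)) = 2.9600000 − (0.9058406)/(6.7706880) = 2.8262114
F(2.8262114) = -0.1208722
t₃ = 2.8262114 − (-0.1208722)·(2.8262114 − 2.9600000) / (-0.1208722 − 3.7743360) = 2.8262114 − (0.0161713)/(-3.8952082) = 2.8303630
F(2.8303630) = -0.0046374
t₄ = 2.8303630 − (-0.0046374)·(2.8303630 − 2.8262114) / (-0.0046374 − (-0.1208722)) = 2.8303630 − (-0.0000193)/(0.1162348) = 2.8305287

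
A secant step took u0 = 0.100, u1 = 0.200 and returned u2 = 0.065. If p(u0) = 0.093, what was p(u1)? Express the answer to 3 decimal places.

The secant line through (0.100, 0.093) and (0.200, p(u1)) crosses zero at u2 = 0.065.
So (0.100, 0.093), (0.200, p(u1)), (0.065, 0) are collinear:
p(u1) = 0.093 · (0.200 − 0.065) / (0.100 − 0.065) = 0.093 · (0.13500)/(0.03500) = 0.35871

0.359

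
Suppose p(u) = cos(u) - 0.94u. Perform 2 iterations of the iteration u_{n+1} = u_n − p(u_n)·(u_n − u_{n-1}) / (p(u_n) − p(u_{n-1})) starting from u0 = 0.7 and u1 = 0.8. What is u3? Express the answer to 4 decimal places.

0.7664

p(0.7) = 0.106842, p(0.8) = -0.055293
u2 = 0.800000 − (-0.055293)·(0.800000 − 0.700000) / (-0.055293 − 0.106842) = 0.800000 − (-0.005529)/(-0.162135) = 0.765897
p(0.765897) = 0.000818
u3 = 0.765897 − 0.000818·(0.765897 − 0.800000) / (0.000818 − (-0.055293)) = 0.765897 − (-0.000028)/(0.056111) = 0.766394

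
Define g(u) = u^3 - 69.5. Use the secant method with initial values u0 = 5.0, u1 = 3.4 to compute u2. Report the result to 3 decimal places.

3.964

g(5.0) = 55.50000, g(3.4) = -30.19600
u2 = 3.40000 − (-30.19600)·(3.40000 − 5.00000) / (-30.19600 − 55.50000) = 3.40000 − (48.31360)/(-85.69600) = 3.96378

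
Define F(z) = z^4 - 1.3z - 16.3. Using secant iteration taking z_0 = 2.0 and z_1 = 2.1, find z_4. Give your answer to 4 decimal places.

2.0882

F(2.0) = -2.900000, F(2.1) = 0.418100
z_2 = 2.100000 − 0.418100·(2.100000 − 2.000000) / (0.418100 − (-2.900000)) = 2.100000 − (0.041810)/(3.318100) = 2.087399
F(2.087399) = -0.028111
z_3 = 2.087399 − (-0.028111)·(2.087399 − 2.100000) / (-0.028111 − 0.418100) = 2.087399 − (0.000354)/(-0.446211) = 2.088193
F(2.088193) = -0.000246
z_4 = 2.088193 − (-0.000246)·(2.088193 − 2.087399) / (-0.000246 − (-0.028111)) = 2.088193 − (0.000000)/(0.027865) = 2.088200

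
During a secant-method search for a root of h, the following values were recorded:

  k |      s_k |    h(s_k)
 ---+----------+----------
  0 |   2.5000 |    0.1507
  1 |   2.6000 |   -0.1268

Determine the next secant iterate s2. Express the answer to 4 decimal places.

s2 = 2.6000 − (-0.1268)·(2.6000 − 2.5000) / (-0.1268 − 0.1507)
   = 2.6000 − (-0.012680)/(-0.277500) = 2.554306

2.5543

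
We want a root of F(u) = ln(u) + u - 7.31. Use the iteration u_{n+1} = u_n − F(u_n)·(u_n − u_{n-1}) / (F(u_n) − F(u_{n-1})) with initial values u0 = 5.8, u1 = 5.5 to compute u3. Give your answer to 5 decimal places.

F(5.8) = 0.2478579, F(5.5) = -0.1052519
u2 = 5.5000000 − (-0.1052519)·(5.5000000 − 5.8000000) / (-0.1052519 − 0.2478579) = 5.5000000 − (0.0315756)/(-0.3531098) = 5.5894214
F(5.5894214) = 0.0002972
u3 = 5.5894214 − 0.0002972·(5.5894214 − 5.5000000) / (0.0002972 − (-0.1052519)) = 5.5894214 − (0.0000266)/(0.1055491) = 5.5891696

5.58917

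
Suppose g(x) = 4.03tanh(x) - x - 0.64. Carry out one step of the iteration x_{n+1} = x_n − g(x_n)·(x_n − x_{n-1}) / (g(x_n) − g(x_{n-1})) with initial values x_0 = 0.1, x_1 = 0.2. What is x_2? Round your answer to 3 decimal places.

0.215

g(0.1) = -0.33834, g(0.2) = -0.04458
x_2 = 0.20000 − (-0.04458)·(0.20000 − 0.10000) / (-0.04458 − (-0.33834)) = 0.20000 − (-0.00446)/(0.29376) = 0.21517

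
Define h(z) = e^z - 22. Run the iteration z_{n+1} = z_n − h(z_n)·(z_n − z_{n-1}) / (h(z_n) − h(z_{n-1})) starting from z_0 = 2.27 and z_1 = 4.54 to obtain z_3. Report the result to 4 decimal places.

h(2.27) = -12.320599, h(4.54) = 71.690800
z_2 = 4.540000 − 71.690800·(4.540000 − 2.270000) / (71.690800 − (-12.320599)) = 4.540000 − (162.738116)/(84.011399) = 2.602904
h(2.602904) = -8.497102
z_3 = 2.602904 − (-8.497102)·(2.602904 − 4.540000) / (-8.497102 − 71.690800) = 2.602904 − (16.459699)/(-80.187902) = 2.808168

2.8082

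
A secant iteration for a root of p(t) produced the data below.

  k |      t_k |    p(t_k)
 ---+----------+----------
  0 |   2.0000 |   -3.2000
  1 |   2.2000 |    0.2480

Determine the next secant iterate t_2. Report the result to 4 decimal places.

2.1856

t_2 = 2.2000 − 0.2480·(2.2000 − 2.0000) / (0.2480 − (-3.2000))
   = 2.2000 − (0.049600)/(3.448000) = 2.185615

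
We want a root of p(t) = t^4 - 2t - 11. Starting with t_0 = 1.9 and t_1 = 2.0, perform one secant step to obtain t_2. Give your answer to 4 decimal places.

1.9639

p(1.9) = -1.767900, p(2.0) = 1.000000
t_2 = 2.000000 − 1.000000·(2.000000 − 1.900000) / (1.000000 − (-1.767900)) = 2.000000 − (0.100000)/(2.767900) = 1.963872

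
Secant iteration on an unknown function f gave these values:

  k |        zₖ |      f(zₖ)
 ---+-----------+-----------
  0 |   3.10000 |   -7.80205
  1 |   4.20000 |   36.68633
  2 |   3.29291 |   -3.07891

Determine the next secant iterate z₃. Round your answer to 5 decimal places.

z₃ = 3.29291 − (-3.07891)·(3.29291 − 4.20000) / (-3.07891 − 36.68633)
   = 3.29291 − (2.7928485)/(-39.7652400) = 3.3631434

3.36314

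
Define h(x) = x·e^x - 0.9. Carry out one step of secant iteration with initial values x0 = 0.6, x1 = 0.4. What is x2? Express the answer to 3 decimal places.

h(0.6) = 0.19327, h(0.4) = -0.30327
x2 = 0.40000 − (-0.30327)·(0.40000 − 0.60000) / (-0.30327 − 0.19327) = 0.40000 − (0.06065)/(-0.49654) = 0.52215

0.522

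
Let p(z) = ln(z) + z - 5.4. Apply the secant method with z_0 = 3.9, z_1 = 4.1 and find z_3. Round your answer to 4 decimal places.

4.0110

p(3.9) = -0.139023, p(4.1) = 0.110987
z_2 = 4.100000 − 0.110987·(4.100000 − 3.900000) / (0.110987 − (-0.139023)) = 4.100000 − (0.022197)/(0.250010) = 4.011214
p(4.011214) = 0.000308
z_3 = 4.011214 − 0.000308·(4.011214 − 4.100000) / (0.000308 − 0.110987) = 4.011214 − (-0.000027)/(-0.110679) = 4.010967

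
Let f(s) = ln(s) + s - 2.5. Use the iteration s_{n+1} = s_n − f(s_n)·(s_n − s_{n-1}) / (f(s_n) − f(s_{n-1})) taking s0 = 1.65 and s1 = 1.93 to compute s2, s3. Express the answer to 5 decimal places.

f(1.65) = -0.3492247, f(1.93) = 0.0875200
s2 = 1.9300000 − 0.0875200·(1.9300000 − 1.6500000) / (0.0875200 − (-0.3492247)) = 1.9300000 − (0.0245056)/(0.4367447) = 1.8738903
f(1.8738903) = 0.0019070
s3 = 1.8738903 − 0.0019070·(1.8738903 − 1.9300000) / (0.0019070 − 0.0875200) = 1.8738903 − (-0.0001070)/(-0.0856130) = 1.8726405

1.87389, 1.87264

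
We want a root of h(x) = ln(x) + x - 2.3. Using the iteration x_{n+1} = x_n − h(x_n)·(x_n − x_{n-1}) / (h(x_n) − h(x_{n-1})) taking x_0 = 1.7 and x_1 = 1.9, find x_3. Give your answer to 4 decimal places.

h(1.7) = -0.069372, h(1.9) = 0.241854
x_2 = 1.900000 − 0.241854·(1.900000 − 1.700000) / (0.241854 − (-0.069372)) = 1.900000 − (0.048371)/(0.311226) = 1.744580
h(1.744580) = 0.001093
x_3 = 1.744580 − 0.001093·(1.744580 − 1.900000) / (0.001093 − 0.241854) = 1.744580 − (-0.000170)/(-0.240760) = 1.743874

1.7439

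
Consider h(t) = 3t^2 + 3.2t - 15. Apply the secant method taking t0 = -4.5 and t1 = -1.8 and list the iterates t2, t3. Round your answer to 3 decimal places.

-2.503, -2.937

h(-4.5) = 31.35000, h(-1.8) = -11.04000
t2 = -1.80000 − (-11.04000)·(-1.80000 − (-4.50000)) / (-11.04000 − 31.35000) = -1.80000 − (-29.80800)/(-42.39000) = -2.50318
h(-2.50318) = -4.21239
t3 = -2.50318 − (-4.21239)·(-2.50318 − (-1.80000)) / (-4.21239 − (-11.04000)) = -2.50318 − (2.96209)/(6.82761) = -2.93702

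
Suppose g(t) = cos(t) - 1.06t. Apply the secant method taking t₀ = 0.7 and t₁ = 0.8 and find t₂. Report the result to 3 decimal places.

g(0.7) = 0.02284, g(0.8) = -0.15129
t₂ = 0.80000 − (-0.15129)·(0.80000 − 0.70000) / (-0.15129 − 0.02284) = 0.80000 − (-0.01513)/(-0.17414) = 0.71312

0.713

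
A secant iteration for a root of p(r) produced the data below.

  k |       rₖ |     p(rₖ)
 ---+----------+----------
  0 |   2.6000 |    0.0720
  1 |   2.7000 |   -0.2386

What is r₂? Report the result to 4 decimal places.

2.6232

r₂ = 2.7000 − (-0.2386)·(2.7000 − 2.6000) / (-0.2386 − 0.0720)
   = 2.7000 − (-0.023860)/(-0.310600) = 2.623181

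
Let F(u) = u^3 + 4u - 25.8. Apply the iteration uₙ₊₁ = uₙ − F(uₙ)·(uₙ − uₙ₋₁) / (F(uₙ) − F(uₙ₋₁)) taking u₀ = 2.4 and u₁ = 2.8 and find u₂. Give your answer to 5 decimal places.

2.49770

F(2.4) = -2.3760000, F(2.8) = 7.3520000
u₂ = 2.8000000 − 7.3520000·(2.8000000 − 2.4000000) / (7.3520000 − (-2.3760000)) = 2.8000000 − (2.9408000)/(9.7280000) = 2.4976974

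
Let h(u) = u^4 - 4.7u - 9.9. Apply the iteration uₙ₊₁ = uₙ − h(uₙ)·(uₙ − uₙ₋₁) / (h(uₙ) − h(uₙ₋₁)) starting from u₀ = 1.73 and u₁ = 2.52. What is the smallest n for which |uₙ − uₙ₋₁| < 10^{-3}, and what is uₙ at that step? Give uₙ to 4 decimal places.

h(1.73) = -9.073550, h(2.52) = 18.583580
u₂ = 2.520000 − 18.583580·(0.790000)/(27.657130) = 1.989177;  |Δ| = 0.530823
h(1.989177) = -3.592655
u₃ = 1.989177 − (-3.592655)·(-0.530823)/(-22.176235) = 2.075173;  |Δ| = 0.085996
h(2.075173) = -1.108717
u₄ = 2.075173 − (-1.108717)·(0.085996)/(2.483938) = 2.113558;  |Δ| = 0.038385
h(2.113558) = 0.121498
u₅ = 2.113558 − 0.121498·(0.038385)/(1.230215) = 2.109767;  |Δ| = 0.003791
h(2.109767) = -0.003468
u₆ = 2.109767 − (-0.003468)·(-0.003791)/(-0.124967) = 2.109872;  |Δ| = 0.000105
|u₆ − u₅| = 0.000105 < 10^{-3}

n = 6, uₙ = 2.1099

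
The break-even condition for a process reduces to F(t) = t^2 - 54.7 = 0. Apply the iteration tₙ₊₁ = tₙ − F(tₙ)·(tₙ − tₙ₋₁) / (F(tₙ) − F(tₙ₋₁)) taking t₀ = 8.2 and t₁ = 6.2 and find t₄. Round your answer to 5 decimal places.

F(8.2) = 12.5400000, F(6.2) = -16.2600000
t₂ = 6.2000000 − (-16.2600000)·(6.2000000 − 8.2000000) / (-16.2600000 − 12.5400000) = 6.2000000 − (32.5200000)/(-28.8000000) = 7.3291667
F(7.3291667) = -0.9833160
t₃ = 7.3291667 − (-0.9833160)·(7.3291667 − 6.2000000) / (-0.9833160 − (-16.2600000)) = 7.3291667 − (-1.1103276)/(15.2766840) = 7.4018479
F(7.4018479) = 0.0873517
t₄ = 7.4018479 − 0.0873517·(7.4018479 − 7.3291667) / (0.0873517 − (-0.9833160)) = 7.4018479 − (0.0063488)/(1.0706677) = 7.3959181

7.39592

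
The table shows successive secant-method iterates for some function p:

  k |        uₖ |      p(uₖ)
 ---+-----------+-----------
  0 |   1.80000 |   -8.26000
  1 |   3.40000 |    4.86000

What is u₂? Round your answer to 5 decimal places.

u₂ = 3.40000 − 4.86000·(3.40000 − 1.80000) / (4.86000 − (-8.26000))
   = 3.40000 − (7.7760000)/(13.1200000) = 2.8073171

2.80732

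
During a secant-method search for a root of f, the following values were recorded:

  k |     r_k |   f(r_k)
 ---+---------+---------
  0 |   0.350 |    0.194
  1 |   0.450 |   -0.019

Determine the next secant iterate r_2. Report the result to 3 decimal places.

0.441

r_2 = 0.450 − (-0.019)·(0.450 − 0.350) / (-0.019 − 0.194)
   = 0.450 − (-0.00190)/(-0.21300) = 0.44108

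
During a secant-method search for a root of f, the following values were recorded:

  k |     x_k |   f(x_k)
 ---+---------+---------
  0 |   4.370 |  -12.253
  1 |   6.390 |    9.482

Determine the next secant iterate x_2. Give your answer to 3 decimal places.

x_2 = 6.390 − 9.482·(6.390 − 4.370) / (9.482 − (-12.253))
   = 6.390 − (19.15364)/(21.73500) = 5.50877

5.509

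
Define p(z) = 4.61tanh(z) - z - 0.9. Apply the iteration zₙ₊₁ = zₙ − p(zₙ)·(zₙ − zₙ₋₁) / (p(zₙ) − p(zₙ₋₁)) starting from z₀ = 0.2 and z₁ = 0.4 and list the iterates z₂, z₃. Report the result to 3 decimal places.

0.259, 0.256

p(0.2) = -0.19010, p(0.4) = 0.45156
z₂ = 0.40000 − 0.45156·(0.40000 − 0.20000) / (0.45156 − (-0.19010)) = 0.40000 − (0.09031)/(0.64166) = 0.25925
p(0.25925) = 0.00982
z₃ = 0.25925 − 0.00982·(0.25925 − 0.40000) / (0.00982 − 0.45156) = 0.25925 − (-0.00138)/(-0.44174) = 0.25612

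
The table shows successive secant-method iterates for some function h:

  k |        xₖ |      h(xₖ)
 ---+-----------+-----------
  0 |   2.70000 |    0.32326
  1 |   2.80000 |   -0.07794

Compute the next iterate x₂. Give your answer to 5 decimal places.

x₂ = 2.80000 − (-0.07794)·(2.80000 − 2.70000) / (-0.07794 − 0.32326)
   = 2.80000 − (-0.0077940)/(-0.4012000) = 2.7805733

2.78057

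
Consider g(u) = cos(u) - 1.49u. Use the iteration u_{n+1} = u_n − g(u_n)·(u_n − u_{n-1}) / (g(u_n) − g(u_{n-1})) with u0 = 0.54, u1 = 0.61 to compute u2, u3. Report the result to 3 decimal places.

g(0.54) = 0.05311, g(0.61) = -0.08925
u2 = 0.61000 − (-0.08925)·(0.61000 − 0.54000) / (-0.08925 − 0.05311) = 0.61000 − (-0.00625)/(-0.14236) = 0.56611
g(0.56611) = 0.00048
u3 = 0.56611 − 0.00048·(0.56611 − 0.61000) / (0.00048 − (-0.08925)) = 0.56611 − (-0.00002)/(0.08973) = 0.56635

0.566, 0.566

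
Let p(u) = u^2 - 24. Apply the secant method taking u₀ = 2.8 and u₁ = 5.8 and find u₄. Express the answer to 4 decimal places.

4.8994

p(2.8) = -16.160000, p(5.8) = 9.640000
u₂ = 5.800000 − 9.640000·(5.800000 − 2.800000) / (9.640000 − (-16.160000)) = 5.800000 − (28.920000)/(25.800000) = 4.679070
p(4.679070) = -2.106306
u₃ = 4.679070 − (-2.106306)·(4.679070 − 5.800000) / (-2.106306 − 9.640000) = 4.679070 − (2.361022)/(-11.746306) = 4.880071
p(4.880071) = -0.184907
u₄ = 4.880071 − (-0.184907)·(4.880071 − 4.679070) / (-0.184907 − (-2.106306)) = 4.880071 − (-0.037167)/(1.921399) = 4.899414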